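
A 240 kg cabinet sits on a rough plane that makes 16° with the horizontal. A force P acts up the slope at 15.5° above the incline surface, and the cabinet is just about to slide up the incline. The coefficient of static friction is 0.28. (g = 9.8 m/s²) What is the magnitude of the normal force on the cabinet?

N ≈ 1930 N

On the verge of sliding up the incline, friction equals μN and acts down the slope.
Perpendicular: N + P sin 15.5° = W cos 16° = 2261 N.
Along incline: P cos 15.5° = W sin 16° + μN  with W sin 16° = 648.3 N.
Solving the pair for P and N: P = 1234 N, N = 1931 N (and f = μN = 540.7 N).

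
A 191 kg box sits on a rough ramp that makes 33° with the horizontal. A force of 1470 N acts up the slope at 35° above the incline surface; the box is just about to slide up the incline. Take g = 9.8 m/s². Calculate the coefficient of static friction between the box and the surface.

μ ≈ 0.254

On the verge of sliding up the incline, friction is at its maximum μN and acts down the slope.
Perpendicular to incline: N = W cos 33° − P sin 35° = 1570 − 843.2 = 726.7 N.
Along incline: P cos 35° − μN = W sin 33° → μ = −(W sin 33° − P cos 35°) / N = 0.2542.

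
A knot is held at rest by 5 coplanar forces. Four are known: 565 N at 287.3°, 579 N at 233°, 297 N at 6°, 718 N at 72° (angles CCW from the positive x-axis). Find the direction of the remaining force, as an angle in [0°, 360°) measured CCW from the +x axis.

Sum the known components: ΣF_x = 336.8 N, ΣF_y = -287.9 N.
For equilibrium the remaining force must supply (−ΣF_x, −ΣF_y) = (-336.8, 287.9) N.
Magnitude = √((-336.8)² + (287.9)²) = 443.1 N; direction = atan2(287.9, -336.8) = 139.5°.

θ ≈ 139°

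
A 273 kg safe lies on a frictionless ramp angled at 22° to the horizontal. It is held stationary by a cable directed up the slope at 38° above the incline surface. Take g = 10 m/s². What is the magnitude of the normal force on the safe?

N ≈ 1730 N

Take axes along and perpendicular to the incline. Weight components: W sin 22° = 1023 N down-slope, W cos 22° = 2531 N into the surface.
Along incline: T cos 38° = W sin 22° → T = 1298 N.
Perpendicular: N = W cos 22° − T sin 38° = 1732 N.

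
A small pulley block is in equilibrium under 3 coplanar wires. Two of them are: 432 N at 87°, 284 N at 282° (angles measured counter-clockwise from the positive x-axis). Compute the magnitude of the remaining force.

Sum the known components: ΣF_x = 81.66 N, ΣF_y = 153.6 N.
For equilibrium the remaining force must supply (−ΣF_x, −ΣF_y) = (-81.66, -153.6) N.
Magnitude = √((-81.66)² + (-153.6)²) = 174 N; direction = atan2(-153.6, -81.66) = 242.0°.

F ≈ 174 N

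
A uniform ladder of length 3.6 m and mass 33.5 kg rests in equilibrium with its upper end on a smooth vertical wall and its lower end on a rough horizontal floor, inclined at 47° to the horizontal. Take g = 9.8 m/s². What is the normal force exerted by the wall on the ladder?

N_wall ≈ 153 N

Torques about the foot: N_wall · 3.6 sin 47° = 33.5×9.8×1.8 cos 47° → N_wall = 153.07 N.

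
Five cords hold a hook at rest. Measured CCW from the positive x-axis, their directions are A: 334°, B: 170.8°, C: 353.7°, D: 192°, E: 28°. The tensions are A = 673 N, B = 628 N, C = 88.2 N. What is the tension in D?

Resolve: ΣF_x = 673 cos 334° + 628 cos 170.8° + 88.2 cos 353.7° + T_D cos 192° + T_E cos 28° = 0.
        ΣF_y = 673 sin 334° + 628 sin 170.8° + 88.2 sin 353.7° + T_D sin 192° + T_E sin 28° = 0.
The known terms sum to (72.63, -204.3) N, so -0.9781 T_D + 0.8829 T_E = -72.63 and -0.2079 T_D + 0.4695 T_E = 204.3.
Solving simultaneously: T_D = 778.1 N, T_E = 779.8 N.

T_D ≈ 778 N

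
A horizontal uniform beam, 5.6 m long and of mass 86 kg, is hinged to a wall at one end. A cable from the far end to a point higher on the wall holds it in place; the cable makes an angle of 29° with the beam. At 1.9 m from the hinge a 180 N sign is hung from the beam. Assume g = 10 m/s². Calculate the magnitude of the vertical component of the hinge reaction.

Take torques about the hinge: T sin 29° · 5.6 = 86×10×2.8 + 180×1.9 = 2750 N·m.
So T = 2750 / (0.4848 × 5.6) = 1012.9 N.
ΣF_y = 0: H_y = (86×10 + 180) − T sin 29° = 1040 − 491.07 = 548.93 N.

|H_y| ≈ 549 N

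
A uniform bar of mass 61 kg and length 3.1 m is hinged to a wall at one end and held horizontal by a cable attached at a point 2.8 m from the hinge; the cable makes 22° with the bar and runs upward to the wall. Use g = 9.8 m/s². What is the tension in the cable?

T ≈ 883 N

Take torques about the hinge: T sin 22° · 2.8 = 61×9.8×1.55 = 926.59 N·m.
So T = 926.59 / (0.3746 × 2.8) = 883.39 N.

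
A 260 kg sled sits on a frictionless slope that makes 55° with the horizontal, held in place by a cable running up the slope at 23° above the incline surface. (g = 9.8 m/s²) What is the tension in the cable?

Take axes along and perpendicular to the incline. Weight components: W sin 55° = 2087 N down-slope, W cos 55° = 1461 N into the surface.
Along incline: T cos 23° = W sin 55° → T = 2267 N.
Perpendicular: N = W cos 55° − T sin 23° = 575.5 N.

T ≈ 2270 N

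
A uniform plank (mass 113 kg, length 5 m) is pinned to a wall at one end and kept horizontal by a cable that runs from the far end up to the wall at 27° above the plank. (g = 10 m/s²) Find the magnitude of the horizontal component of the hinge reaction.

H_x ≈ 1110 N

Take torques about the hinge: T sin 27° · 5 = 113×10×2.5 = 2825 N·m.
So T = 2825 / (0.4540 × 5) = 1244.5 N.
ΣF_x = 0: H_x = T cos 27° = 1108.9 N.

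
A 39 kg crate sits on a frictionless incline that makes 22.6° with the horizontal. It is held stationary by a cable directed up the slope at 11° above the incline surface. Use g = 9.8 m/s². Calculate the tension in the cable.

T ≈ 150 N

Take axes along and perpendicular to the incline. Weight components: W sin 22.6° = 146.9 N down-slope, W cos 22.6° = 352.9 N into the surface.
Along incline: T cos 11° = W sin 22.6° → T = 149.6 N.
Perpendicular: N = W cos 22.6° − T sin 11° = 324.3 N.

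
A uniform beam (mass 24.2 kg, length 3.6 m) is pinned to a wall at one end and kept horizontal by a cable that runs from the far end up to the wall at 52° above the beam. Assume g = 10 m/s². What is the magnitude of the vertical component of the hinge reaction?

|H_y| ≈ 121 N

Take torques about the hinge: T sin 52° · 3.6 = 24.2×10×1.8 = 435.6 N·m.
So T = 435.6 / (0.7880 × 3.6) = 153.55 N.
ΣF_y = 0: H_y = (24.2×10) − T sin 52° = 242 − 121 = 121 N.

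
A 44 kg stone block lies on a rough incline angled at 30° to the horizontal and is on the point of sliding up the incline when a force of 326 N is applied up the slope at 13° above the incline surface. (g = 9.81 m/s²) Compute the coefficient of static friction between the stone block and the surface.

On the verge of sliding up the incline, friction is at its maximum μN and acts down the slope.
Perpendicular to incline: N = W cos 30° − P sin 13° = 373.8 − 73.33 = 300.5 N.
Along incline: P cos 13° − μN = W sin 30° → μ = −(W sin 30° − P cos 13°) / N = 0.3389.

μ ≈ 0.339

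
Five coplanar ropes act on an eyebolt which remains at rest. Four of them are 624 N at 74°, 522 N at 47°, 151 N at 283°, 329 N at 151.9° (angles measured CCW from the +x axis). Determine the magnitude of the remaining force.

F ≈ 1030 N

Sum the known components: ΣF_x = 271.7 N, ΣF_y = 989.4 N.
For equilibrium the remaining force must supply (−ΣF_x, −ΣF_y) = (-271.7, -989.4) N.
Magnitude = √((-271.7)² + (-989.4)²) = 1026 N; direction = atan2(-989.4, -271.7) = 254.6°.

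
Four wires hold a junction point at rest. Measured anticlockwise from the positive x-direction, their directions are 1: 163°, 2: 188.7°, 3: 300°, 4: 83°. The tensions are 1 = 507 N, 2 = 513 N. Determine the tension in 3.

Resolve: ΣF_x = 507 cos 163° + 513 cos 188.7° + T_3 cos 300° + T_4 cos 83° = 0.
        ΣF_y = 507 sin 163° + 513 sin 188.7° + T_3 sin 300° + T_4 sin 83° = 0.
The known terms sum to (-991.9, 70.64) N, so 0.5000 T_3 + 0.1219 T_4 = 991.9 and -0.8660 T_3 + 0.9925 T_4 = -70.64.
Solving simultaneously: T_3 = 1650 N, T_4 = 1369 N.

T_3 ≈ 1650 N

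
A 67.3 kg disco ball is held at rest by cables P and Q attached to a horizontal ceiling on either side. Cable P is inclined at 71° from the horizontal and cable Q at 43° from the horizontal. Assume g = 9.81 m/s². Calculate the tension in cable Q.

T_Q ≈ 235 N

Weight W = 67.3 × 9.81 = 660.2 N acts straight down.
Horizontal: T_P cos 71° = T_Q cos 43°  →  T_P = 2.246 T_Q.
Vertical: T_P sin 71° + T_Q sin 43° = 660.2.
Substituting the horizontal relation into the vertical equation gives 2.806 T_Q = 660.2, so T_Q = 235.3 N.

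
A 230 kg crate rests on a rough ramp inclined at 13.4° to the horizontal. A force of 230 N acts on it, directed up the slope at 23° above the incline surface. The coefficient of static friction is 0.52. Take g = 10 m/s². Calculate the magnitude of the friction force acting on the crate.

Axes along / perpendicular to the incline. W sin 13.4° = 533 N down-slope; W cos 13.4° = 2237 N into the surface.
Perpendicular: N = W cos 13.4° − P sin 23° = 2237 − 89.87 = 2148 N.
Along incline: P cos 23° + f = W sin 13.4° (friction acts up-slope) → f = 533 − 211.7 = 321.3 N.
|f| = 321.3 N ≤ μN = 1117 N, so the crate is indeed static.

f ≈ 321 N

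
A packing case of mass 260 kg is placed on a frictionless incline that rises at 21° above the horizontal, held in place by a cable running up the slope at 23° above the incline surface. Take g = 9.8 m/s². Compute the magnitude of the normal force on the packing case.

Take axes along and perpendicular to the incline. Weight components: W sin 21° = 913.1 N down-slope, W cos 21° = 2379 N into the surface.
Along incline: T cos 23° = W sin 21° → T = 992 N.
Perpendicular: N = W cos 21° − T sin 23° = 1991 N.

N ≈ 1990 N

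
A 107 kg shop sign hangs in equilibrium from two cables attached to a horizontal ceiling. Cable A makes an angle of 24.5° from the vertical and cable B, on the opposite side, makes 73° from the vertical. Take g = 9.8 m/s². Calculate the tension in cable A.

Angles from the horizontal: cable A is 90° − 24.5° = 65.5°, cable B is 90° − 73° = 17°.
Weight W = 107 × 9.8 = 1049 N acts straight down.
Horizontal: T_A cos 65.5° = T_B cos 17°  →  T_B = 0.4336 T_A.
Vertical: T_A sin 65.5° + T_B sin 17° = 1049.
Substituting the horizontal relation into the vertical equation gives 1.037 T_A = 1049, so T_A = 1011 N.

T_A ≈ 1010 N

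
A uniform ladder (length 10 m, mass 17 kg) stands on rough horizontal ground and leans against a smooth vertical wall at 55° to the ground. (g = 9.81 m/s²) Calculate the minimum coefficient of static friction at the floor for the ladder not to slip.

ΣF_y = 0: N_floor = 17×9.81 = 166.77 N.
Torques about the foot: N_wall · 10 sin 55° = 17×9.81×5 cos 55° → N_wall = 58.387 N.
ΣF_x = 0: f_floor = N_wall = 58.387 N.
μ_min = f_floor / N_floor = 58.387 / 166.77 = 0.3501.

μ_min ≈ 0.350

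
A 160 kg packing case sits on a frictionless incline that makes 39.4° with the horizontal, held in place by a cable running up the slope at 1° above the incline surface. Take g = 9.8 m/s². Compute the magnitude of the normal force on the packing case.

Take axes along and perpendicular to the incline. Weight components: W sin 39.4° = 995.3 N down-slope, W cos 39.4° = 1212 N into the surface.
Along incline: T cos 1° = W sin 39.4° → T = 995.4 N.
Perpendicular: N = W cos 39.4° − T sin 1° = 1194 N.

N ≈ 1190 N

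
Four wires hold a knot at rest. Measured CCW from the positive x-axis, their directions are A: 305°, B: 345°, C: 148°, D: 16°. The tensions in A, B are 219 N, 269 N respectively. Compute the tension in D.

Resolve: ΣF_x = 219 cos 305° + 269 cos 345° + T_C cos 148° + T_D cos 16° = 0.
        ΣF_y = 219 sin 305° + 269 sin 345° + T_C sin 148° + T_D sin 16° = 0.
The known terms sum to (385.4, -249) N, so -0.8480 T_C + 0.9613 T_D = -385.4 and 0.5299 T_C + 0.2756 T_D = 249.
Solving simultaneously: T_C = 465.1 N, T_D = 9.315 N.

T_D ≈ 9.31 N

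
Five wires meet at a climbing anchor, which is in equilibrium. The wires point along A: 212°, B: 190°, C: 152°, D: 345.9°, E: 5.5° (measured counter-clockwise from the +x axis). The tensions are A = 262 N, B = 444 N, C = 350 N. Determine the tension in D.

T_D ≈ 124 N

Resolve: ΣF_x = 262 cos 212° + 444 cos 190° + 350 cos 152° + T_D cos 345.9° + T_E cos 5.5° = 0.
        ΣF_y = 262 sin 212° + 444 sin 190° + 350 sin 152° + T_D sin 345.9° + T_E sin 5.5° = 0.
The known terms sum to (-968.5, -51.62) N, so 0.9699 T_D + 0.9954 T_E = 968.5 and -0.2436 T_D + 0.0958 T_E = 51.62.
Solving simultaneously: T_D = 123.5 N, T_E = 852.6 N.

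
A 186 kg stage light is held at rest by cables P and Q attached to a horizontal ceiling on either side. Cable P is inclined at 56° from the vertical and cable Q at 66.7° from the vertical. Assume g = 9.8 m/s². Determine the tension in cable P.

Angles from the horizontal: cable P is 90° − 56° = 34°, cable Q is 90° − 66.7° = 23.3°.
Weight W = 186 × 9.8 = 1823 N acts straight down.
Horizontal: T_P cos 34° = T_Q cos 23.3°  →  T_Q = 0.9027 T_P.
Vertical: T_P sin 34° + T_Q sin 23.3° = 1823.
Substituting the horizontal relation into the vertical equation gives 0.9162 T_P = 1823, so T_P = 1989 N.

T_P ≈ 1990 N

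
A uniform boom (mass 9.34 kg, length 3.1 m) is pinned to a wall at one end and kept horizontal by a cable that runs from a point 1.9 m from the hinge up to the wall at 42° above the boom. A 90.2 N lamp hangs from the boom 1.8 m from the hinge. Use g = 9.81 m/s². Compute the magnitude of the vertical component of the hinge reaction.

|H_y| ≈ 21.6 N

Take torques about the hinge: T sin 42° · 1.9 = 9.34×9.81×1.55 + 90.2×1.8 = 304.38 N·m.
So T = 304.38 / (0.6691 × 1.9) = 239.41 N.
ΣF_y = 0: H_y = (9.34×9.81 + 90.2) − T sin 42° = 181.83 − 160.2 = 21.626 N.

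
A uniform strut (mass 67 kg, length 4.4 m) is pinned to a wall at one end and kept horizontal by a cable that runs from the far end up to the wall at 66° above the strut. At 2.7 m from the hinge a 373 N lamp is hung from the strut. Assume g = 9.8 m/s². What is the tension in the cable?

Take torques about the hinge: T sin 66° · 4.4 = 67×9.8×2.2 + 373×2.7 = 2451.6 N·m.
So T = 2451.6 / (0.9135 × 4.4) = 609.92 N.

T ≈ 610 N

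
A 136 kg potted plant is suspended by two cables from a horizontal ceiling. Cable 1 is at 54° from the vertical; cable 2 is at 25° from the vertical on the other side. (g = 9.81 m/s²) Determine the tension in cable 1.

T_1 ≈ 574 N

Angles from the horizontal: cable 1 is 90° − 54° = 36°, cable 2 is 90° − 25° = 65°.
Weight W = 136 × 9.81 = 1334 N acts straight down.
Horizontal: T_1 cos 36° = T_2 cos 65°  →  T_2 = 1.914 T_1.
Vertical: T_1 sin 36° + T_2 sin 65° = 1334.
Substituting the horizontal relation into the vertical equation gives 2.323 T_1 = 1334, so T_1 = 574.4 N.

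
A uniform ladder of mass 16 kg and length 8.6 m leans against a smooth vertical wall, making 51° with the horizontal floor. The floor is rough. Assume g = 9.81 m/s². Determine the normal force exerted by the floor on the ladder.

ΣF_y = 0: N_floor = 16×9.81 = 156.96 N.

N_floor ≈ 157 N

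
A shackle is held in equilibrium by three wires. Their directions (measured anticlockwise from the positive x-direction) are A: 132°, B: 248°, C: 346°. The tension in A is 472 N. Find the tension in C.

T_C ≈ 428 N

Resolve: ΣF_x = 472 cos 132° + T_B cos 248° + T_C cos 346° = 0.
        ΣF_y = 472 sin 132° + T_B sin 248° + T_C sin 346° = 0.
The known terms sum to (-315.8, 350.8) N, so -0.3746 T_B + 0.9703 T_C = 315.8 and -0.9272 T_B − 0.2419 T_C = -350.8.
Solving simultaneously: T_B = 266.5 N, T_C = 428.4 N.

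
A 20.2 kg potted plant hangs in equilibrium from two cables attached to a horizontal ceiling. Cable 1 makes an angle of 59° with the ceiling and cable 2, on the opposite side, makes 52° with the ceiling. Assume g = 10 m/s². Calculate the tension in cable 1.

Weight W = 20.2 × 10 = 202 N acts straight down.
Horizontal: T_1 cos 59° = T_2 cos 52°  →  T_2 = 0.8366 T_1.
Vertical: T_1 sin 59° + T_2 sin 52° = 202.
Substituting the horizontal relation into the vertical equation gives 1.516 T_1 = 202, so T_1 = 133.2 N.

T_1 ≈ 133 N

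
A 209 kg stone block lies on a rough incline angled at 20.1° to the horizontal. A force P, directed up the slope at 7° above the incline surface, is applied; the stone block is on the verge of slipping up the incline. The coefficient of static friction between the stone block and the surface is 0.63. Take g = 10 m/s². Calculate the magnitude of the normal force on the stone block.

N ≈ 1740 N

On the verge of sliding up the incline, friction equals μN and acts down the slope.
Perpendicular: N + P sin 7° = W cos 20.1° = 1963 N.
Along incline: P cos 7° = W sin 20.1° + μN  with W sin 20.1° = 718.2 N.
Solving the pair for P and N: P = 1828 N, N = 1740 N (and f = μN = 1096 N).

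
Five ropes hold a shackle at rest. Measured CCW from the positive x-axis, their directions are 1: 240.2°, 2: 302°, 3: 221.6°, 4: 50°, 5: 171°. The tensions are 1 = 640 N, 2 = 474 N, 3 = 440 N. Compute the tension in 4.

T_4 ≈ 1510 N

Resolve: ΣF_x = 640 cos 240.2° + 474 cos 302° + 440 cos 221.6° + T_4 cos 50° + T_5 cos 171° = 0.
        ΣF_y = 640 sin 240.2° + 474 sin 302° + 440 sin 221.6° + T_4 sin 50° + T_5 sin 171° = 0.
The known terms sum to (-395.9, -1249) N, so 0.6428 T_4 − 0.9877 T_5 = 395.9 and 0.7660 T_4 + 0.1564 T_5 = 1249.
Solving simultaneously: T_4 = 1512 N, T_5 = 583.2 N.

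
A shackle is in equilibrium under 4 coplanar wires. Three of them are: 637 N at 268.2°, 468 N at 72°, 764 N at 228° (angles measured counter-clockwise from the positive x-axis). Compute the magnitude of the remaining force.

F ≈ 852 N

Sum the known components: ΣF_x = -386.6 N, ΣF_y = -759.4 N.
For equilibrium the remaining force must supply (−ΣF_x, −ΣF_y) = (386.6, 759.4) N.
Magnitude = √((386.6)² + (759.4)²) = 852.1 N; direction = atan2(759.4, 386.6) = 63.0°.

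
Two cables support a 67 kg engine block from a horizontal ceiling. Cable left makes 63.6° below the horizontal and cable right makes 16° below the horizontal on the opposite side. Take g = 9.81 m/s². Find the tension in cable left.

T_left ≈ 642 N

Weight W = 67 × 9.81 = 657.3 N acts straight down.
Horizontal: T_left cos 63.6° = T_right cos 16°  →  T_right = 0.4626 T_left.
Vertical: T_left sin 63.6° + T_right sin 16° = 657.3.
Substituting the horizontal relation into the vertical equation gives 1.023 T_left = 657.3, so T_left = 642.4 N.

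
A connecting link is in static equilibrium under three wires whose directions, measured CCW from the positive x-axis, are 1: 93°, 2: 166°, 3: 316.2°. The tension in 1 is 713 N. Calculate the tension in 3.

T_3 ≈ 1370 N

Resolve: ΣF_x = 713 cos 93° + T_2 cos 166° + T_3 cos 316.2° = 0.
        ΣF_y = 713 sin 93° + T_2 sin 166° + T_3 sin 316.2° = 0.
The known terms sum to (-37.32, 712) N, so -0.9703 T_2 + 0.7218 T_3 = 37.32 and 0.2419 T_2 − 0.6921 T_3 = -712.
Solving simultaneously: T_2 = 982.1 N, T_3 = 1372 N.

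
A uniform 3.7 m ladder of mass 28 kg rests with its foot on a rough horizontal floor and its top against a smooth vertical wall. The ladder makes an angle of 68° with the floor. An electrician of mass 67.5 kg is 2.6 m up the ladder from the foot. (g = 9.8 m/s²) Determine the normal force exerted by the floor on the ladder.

N_floor ≈ 936 N

ΣF_y = 0: N_floor = 28×9.8 + 67.5×9.8 = 935.9 N.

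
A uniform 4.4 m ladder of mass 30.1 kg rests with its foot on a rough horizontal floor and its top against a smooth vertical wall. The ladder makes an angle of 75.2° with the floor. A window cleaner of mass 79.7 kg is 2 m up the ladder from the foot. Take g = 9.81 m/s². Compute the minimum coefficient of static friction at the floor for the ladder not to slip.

μ_min ≈ 0.123

ΣF_y = 0: N_floor = 30.1×9.81 + 79.7×9.81 = 1077.1 N.
Torques about the foot: N_wall · 4.4 sin 75.2° = 30.1×9.81×2.2 cos 75.2° + 79.7×9.81×2 cos 75.2° → N_wall = 132.91 N.
ΣF_x = 0: f_floor = N_wall = 132.91 N.
μ_min = f_floor / N_floor = 132.91 / 1077.1 = 0.1234.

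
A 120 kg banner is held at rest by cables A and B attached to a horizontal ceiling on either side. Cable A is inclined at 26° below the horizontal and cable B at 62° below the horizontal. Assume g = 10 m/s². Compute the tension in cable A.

T_A ≈ 564 N

Weight W = 120 × 10 = 1200 N acts straight down.
Horizontal: T_A cos 26° = T_B cos 62°  →  T_B = 1.914 T_A.
Vertical: T_A sin 26° + T_B sin 62° = 1200.
Substituting the horizontal relation into the vertical equation gives 2.129 T_A = 1200, so T_A = 563.7 N.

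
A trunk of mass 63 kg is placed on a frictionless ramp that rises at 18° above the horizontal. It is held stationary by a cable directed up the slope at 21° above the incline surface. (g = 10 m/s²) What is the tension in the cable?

Take axes along and perpendicular to the incline. Weight components: W sin 18° = 194.7 N down-slope, W cos 18° = 599.2 N into the surface.
Along incline: T cos 21° = W sin 18° → T = 208.5 N.
Perpendicular: N = W cos 18° − T sin 21° = 524.4 N.

T ≈ 209 N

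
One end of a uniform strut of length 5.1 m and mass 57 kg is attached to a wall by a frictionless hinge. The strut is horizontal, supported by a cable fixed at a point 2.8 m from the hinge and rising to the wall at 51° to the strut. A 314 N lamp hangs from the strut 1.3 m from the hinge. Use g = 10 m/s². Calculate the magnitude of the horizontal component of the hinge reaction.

Take torques about the hinge: T sin 51° · 2.8 = 57×10×2.55 + 314×1.3 = 1861.7 N·m.
So T = 1861.7 / (0.7771 × 2.8) = 855.56 N.
ΣF_x = 0: H_x = T cos 51° = 538.42 N.

H_x ≈ 538 N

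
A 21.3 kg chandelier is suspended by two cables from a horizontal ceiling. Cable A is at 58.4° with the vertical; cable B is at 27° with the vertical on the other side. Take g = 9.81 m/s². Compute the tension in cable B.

T_B ≈ 179 N

Angles from the horizontal: cable A is 90° − 58.4° = 31.6°, cable B is 90° − 27° = 63°.
Weight W = 21.3 × 9.81 = 209 N acts straight down.
Horizontal: T_A cos 31.6° = T_B cos 63°  →  T_A = 0.533 T_B.
Vertical: T_A sin 31.6° + T_B sin 63° = 209.
Substituting the horizontal relation into the vertical equation gives 1.17 T_B = 209, so T_B = 178.5 N.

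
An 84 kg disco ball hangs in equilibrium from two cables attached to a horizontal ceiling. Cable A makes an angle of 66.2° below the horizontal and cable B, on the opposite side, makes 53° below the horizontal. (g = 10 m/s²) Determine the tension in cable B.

T_B ≈ 388 N

Weight W = 84 × 10 = 840 N acts straight down.
Horizontal: T_A cos 66.2° = T_B cos 53°  →  T_A = 1.491 T_B.
Vertical: T_A sin 66.2° + T_B sin 53° = 840.
Substituting the horizontal relation into the vertical equation gives 2.163 T_B = 840, so T_B = 388.3 N.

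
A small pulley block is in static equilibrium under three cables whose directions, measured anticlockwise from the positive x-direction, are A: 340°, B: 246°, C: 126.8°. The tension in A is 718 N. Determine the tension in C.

T_C ≈ 821 N

Resolve: ΣF_x = 718 cos 340° + T_B cos 246° + T_C cos 126.8° = 0.
        ΣF_y = 718 sin 340° + T_B sin 246° + T_C sin 126.8° = 0.
The known terms sum to (674.7, -245.6) N, so -0.4067 T_B − 0.5990 T_C = -674.7 and -0.9135 T_B + 0.8007 T_C = 245.6.
Solving simultaneously: T_B = 450.4 N, T_C = 820.5 N.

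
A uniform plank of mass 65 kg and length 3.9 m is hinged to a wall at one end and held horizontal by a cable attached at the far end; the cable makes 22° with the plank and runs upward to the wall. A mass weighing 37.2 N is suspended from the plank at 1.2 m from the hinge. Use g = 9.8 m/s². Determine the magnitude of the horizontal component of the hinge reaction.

H_x ≈ 817 N

Take torques about the hinge: T sin 22° · 3.9 = 65×9.8×1.95 + 37.2×1.2 = 1286.8 N·m.
So T = 1286.8 / (0.3746 × 3.9) = 880.78 N.
ΣF_x = 0: H_x = T cos 22° = 816.65 N.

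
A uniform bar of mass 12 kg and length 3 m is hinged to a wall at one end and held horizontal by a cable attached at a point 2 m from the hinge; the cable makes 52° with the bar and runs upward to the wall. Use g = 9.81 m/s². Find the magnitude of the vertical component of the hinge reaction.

|H_y| ≈ 29.4 N

Take torques about the hinge: T sin 52° · 2 = 12×9.81×1.5 = 176.58 N·m.
So T = 176.58 / (0.7880 × 2) = 112.04 N.
ΣF_y = 0: H_y = (12×9.81) − T sin 52° = 117.72 − 88.29 = 29.43 N.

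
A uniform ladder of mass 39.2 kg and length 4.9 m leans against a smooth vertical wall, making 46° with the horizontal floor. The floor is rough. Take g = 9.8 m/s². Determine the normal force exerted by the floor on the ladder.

N_floor ≈ 384 N

ΣF_y = 0: N_floor = 39.2×9.8 = 384.16 N.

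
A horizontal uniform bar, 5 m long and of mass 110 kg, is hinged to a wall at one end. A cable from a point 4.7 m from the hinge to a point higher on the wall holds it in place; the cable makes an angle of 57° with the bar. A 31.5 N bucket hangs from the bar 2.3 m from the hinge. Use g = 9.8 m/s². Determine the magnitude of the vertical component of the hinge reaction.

|H_y| ≈ 521 N

Take torques about the hinge: T sin 57° · 4.7 = 110×9.8×2.5 + 31.5×2.3 = 2767.4 N·m.
So T = 2767.4 / (0.8387 × 4.7) = 702.09 N.
ΣF_y = 0: H_y = (110×9.8 + 31.5) − T sin 57° = 1109.5 − 588.82 = 520.68 N.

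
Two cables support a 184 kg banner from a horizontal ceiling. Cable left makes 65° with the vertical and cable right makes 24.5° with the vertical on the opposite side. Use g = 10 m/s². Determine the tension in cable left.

T_left ≈ 763 N

Angles from the horizontal: cable left is 90° − 65° = 25°, cable right is 90° − 24.5° = 65.5°.
Weight W = 184 × 10 = 1840 N acts straight down.
Horizontal: T_left cos 25° = T_right cos 65.5°  →  T_right = 2.185 T_left.
Vertical: T_left sin 25° + T_right sin 65.5° = 1840.
Substituting the horizontal relation into the vertical equation gives 2.411 T_left = 1840, so T_left = 763.1 N.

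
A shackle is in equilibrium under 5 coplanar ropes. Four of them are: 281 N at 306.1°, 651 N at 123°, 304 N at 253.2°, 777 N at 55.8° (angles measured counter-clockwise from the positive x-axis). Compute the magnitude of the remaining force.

F ≈ 689 N

Sum the known components: ΣF_x = 159.9 N, ΣF_y = 670.5 N.
For equilibrium the remaining force must supply (−ΣF_x, −ΣF_y) = (-159.9, -670.5) N.
Magnitude = √((-159.9)² + (-670.5)²) = 689.3 N; direction = atan2(-670.5, -159.9) = 256.6°.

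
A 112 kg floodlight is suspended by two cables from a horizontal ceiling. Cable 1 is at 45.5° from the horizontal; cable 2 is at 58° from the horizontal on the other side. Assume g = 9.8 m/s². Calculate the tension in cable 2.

Weight W = 112 × 9.8 = 1098 N acts straight down.
Horizontal: T_1 cos 45.5° = T_2 cos 58°  →  T_1 = 0.756 T_2.
Vertical: T_1 sin 45.5° + T_2 sin 58° = 1098.
Substituting the horizontal relation into the vertical equation gives 1.387 T_2 = 1098, so T_2 = 791.2 N.

T_2 ≈ 791 N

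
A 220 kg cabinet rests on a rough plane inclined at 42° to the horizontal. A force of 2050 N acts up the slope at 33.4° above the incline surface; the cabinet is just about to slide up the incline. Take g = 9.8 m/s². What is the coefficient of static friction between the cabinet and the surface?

On the verge of sliding up the incline, friction is at its maximum μN and acts down the slope.
Perpendicular to incline: N = W cos 42° − P sin 33.4° = 1602 − 1128 = 473.7 N.
Along incline: P cos 33.4° − μN = W sin 42° → μ = −(W sin 42° − P cos 33.4°) / N = 0.5674.

μ ≈ 0.567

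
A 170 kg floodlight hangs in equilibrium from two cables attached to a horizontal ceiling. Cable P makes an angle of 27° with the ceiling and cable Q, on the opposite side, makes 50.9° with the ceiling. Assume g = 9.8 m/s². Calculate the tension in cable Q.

T_Q ≈ 1520 N

Weight W = 170 × 9.8 = 1666 N acts straight down.
Horizontal: T_P cos 27° = T_Q cos 50.9°  →  T_P = 0.7078 T_Q.
Vertical: T_P sin 27° + T_Q sin 50.9° = 1666.
Substituting the horizontal relation into the vertical equation gives 1.097 T_Q = 1666, so T_Q = 1518 N.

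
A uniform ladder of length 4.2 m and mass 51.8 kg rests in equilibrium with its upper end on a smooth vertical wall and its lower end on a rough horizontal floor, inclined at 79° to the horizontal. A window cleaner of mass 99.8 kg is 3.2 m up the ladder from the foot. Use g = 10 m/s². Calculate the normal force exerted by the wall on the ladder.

N_wall ≈ 198 N

Torques about the foot: N_wall · 4.2 sin 79° = 51.8×10×2.1 cos 79° + 99.8×10×3.2 cos 79° → N_wall = 198.15 N.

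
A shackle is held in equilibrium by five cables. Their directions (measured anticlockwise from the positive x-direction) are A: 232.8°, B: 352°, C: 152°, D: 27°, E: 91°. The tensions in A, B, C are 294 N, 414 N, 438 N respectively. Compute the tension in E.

Resolve: ΣF_x = 294 cos 232.8° + 414 cos 352° + 438 cos 152° + T_D cos 27° + T_E cos 91° = 0.
        ΣF_y = 294 sin 232.8° + 414 sin 352° + 438 sin 152° + T_D sin 27° + T_E sin 91° = 0.
The known terms sum to (-154.5, -86.17) N, so 0.8910 T_D − 0.0175 T_E = 154.5 and 0.4540 T_D + 0.9998 T_E = 86.17.
Solving simultaneously: T_D = 173.6 N, T_E = 7.377 N.

T_E ≈ 7.38 N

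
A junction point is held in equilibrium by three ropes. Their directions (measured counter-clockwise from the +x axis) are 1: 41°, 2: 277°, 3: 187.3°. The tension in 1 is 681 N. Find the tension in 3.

T_3 ≈ 565 N

Resolve: ΣF_x = 681 cos 41° + T_2 cos 277° + T_3 cos 187.3° = 0.
        ΣF_y = 681 sin 41° + T_2 sin 277° + T_3 sin 187.3° = 0.
The known terms sum to (514, 446.8) N, so 0.1219 T_2 − 0.9919 T_3 = -514 and -0.9925 T_2 − 0.1271 T_3 = -446.8.
Solving simultaneously: T_2 = 377.9 N, T_3 = 564.6 N.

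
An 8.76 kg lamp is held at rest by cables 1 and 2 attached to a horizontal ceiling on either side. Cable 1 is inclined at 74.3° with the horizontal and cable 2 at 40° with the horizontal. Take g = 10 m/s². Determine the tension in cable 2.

T_2 ≈ 26 N

Weight W = 8.76 × 10 = 87.6 N acts straight down.
Horizontal: T_1 cos 74.3° = T_2 cos 40°  →  T_1 = 2.831 T_2.
Vertical: T_1 sin 74.3° + T_2 sin 40° = 87.6.
Substituting the horizontal relation into the vertical equation gives 3.368 T_2 = 87.6, so T_2 = 26.01 N.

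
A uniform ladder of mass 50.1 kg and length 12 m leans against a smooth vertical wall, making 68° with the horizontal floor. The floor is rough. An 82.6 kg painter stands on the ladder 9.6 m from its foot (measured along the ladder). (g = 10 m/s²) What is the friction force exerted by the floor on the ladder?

f ≈ 368 N

Torques about the foot: N_wall · 12 sin 68° = 50.1×10×6 cos 68° + 82.6×10×9.6 cos 68° → N_wall = 368.19 N.
ΣF_x = 0: f_floor = N_wall = 368.19 N.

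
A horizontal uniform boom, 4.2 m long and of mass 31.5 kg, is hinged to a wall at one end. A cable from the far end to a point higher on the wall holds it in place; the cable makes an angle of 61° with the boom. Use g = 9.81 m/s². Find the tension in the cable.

Take torques about the hinge: T sin 61° · 4.2 = 31.5×9.81×2.1 = 648.93 N·m.
So T = 648.93 / (0.8746 × 4.2) = 176.66 N.

T ≈ 177 N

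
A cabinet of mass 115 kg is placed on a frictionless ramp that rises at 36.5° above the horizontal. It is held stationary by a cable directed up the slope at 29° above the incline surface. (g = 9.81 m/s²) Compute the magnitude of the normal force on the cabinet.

Take axes along and perpendicular to the incline. Weight components: W sin 36.5° = 671 N down-slope, W cos 36.5° = 906.9 N into the surface.
Along incline: T cos 29° = W sin 36.5° → T = 767.2 N.
Perpendicular: N = W cos 36.5° − T sin 29° = 534.9 N.

N ≈ 535 N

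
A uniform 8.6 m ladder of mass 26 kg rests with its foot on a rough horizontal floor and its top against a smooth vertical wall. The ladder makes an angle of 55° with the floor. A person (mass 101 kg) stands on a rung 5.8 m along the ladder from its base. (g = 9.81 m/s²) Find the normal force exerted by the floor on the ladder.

N_floor ≈ 1250 N

ΣF_y = 0: N_floor = 26×9.81 + 101×9.81 = 1245.9 N.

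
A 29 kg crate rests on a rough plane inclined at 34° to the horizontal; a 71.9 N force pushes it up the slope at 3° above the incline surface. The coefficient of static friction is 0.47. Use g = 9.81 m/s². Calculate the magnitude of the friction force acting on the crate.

Axes along / perpendicular to the incline. W sin 34° = 159.1 N down-slope; W cos 34° = 235.9 N into the surface.
Perpendicular: N = W cos 34° − P sin 3° = 235.9 − 3.763 = 232.1 N.
Along incline: P cos 3° + f = W sin 34° (friction acts up-slope) → f = 159.1 − 71.8 = 87.28 N.
|f| = 87.28 N ≤ μN = 109.1 N, so the crate is indeed static.

f ≈ 87.3 N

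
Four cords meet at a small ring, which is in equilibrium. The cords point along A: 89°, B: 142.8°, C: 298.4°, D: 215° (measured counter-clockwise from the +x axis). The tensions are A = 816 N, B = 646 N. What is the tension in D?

T_D ≈ 135 N

Resolve: ΣF_x = 816 cos 89° + 646 cos 142.8° + T_C cos 298.4° + T_D cos 215° = 0.
        ΣF_y = 816 sin 89° + 646 sin 142.8° + T_C sin 298.4° + T_D sin 215° = 0.
The known terms sum to (-500.3, 1206) N, so 0.4756 T_C − 0.8192 T_D = 500.3 and -0.8796 T_C − 0.5736 T_D = -1206.
Solving simultaneously: T_C = 1284 N, T_D = 134.6 N.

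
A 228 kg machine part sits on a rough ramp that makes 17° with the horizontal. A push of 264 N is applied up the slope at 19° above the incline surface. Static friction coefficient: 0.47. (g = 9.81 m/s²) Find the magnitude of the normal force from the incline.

N ≈ 2050 N

Axes along / perpendicular to the incline. W sin 17° = 653.9 N down-slope; W cos 17° = 2139 N into the surface.
Perpendicular: N = W cos 17° − P sin 19° = 2139 − 85.95 = 2053 N.
Along incline: P cos 19° + f = W sin 17° (friction acts up-slope) → f = 653.9 − 249.6 = 404.3 N.
|f| = 404.3 N ≤ μN = 964.9 N, so the machine part is indeed static.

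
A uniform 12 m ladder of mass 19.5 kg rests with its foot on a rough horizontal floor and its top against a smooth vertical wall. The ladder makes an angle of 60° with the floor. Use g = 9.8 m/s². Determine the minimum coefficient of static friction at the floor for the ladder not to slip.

ΣF_y = 0: N_floor = 19.5×9.8 = 191.1 N.
Torques about the foot: N_wall · 12 sin 60° = 19.5×9.8×6 cos 60° → N_wall = 55.166 N.
ΣF_x = 0: f_floor = N_wall = 55.166 N.
μ_min = f_floor / N_floor = 55.166 / 191.1 = 0.2887.

μ_min ≈ 0.289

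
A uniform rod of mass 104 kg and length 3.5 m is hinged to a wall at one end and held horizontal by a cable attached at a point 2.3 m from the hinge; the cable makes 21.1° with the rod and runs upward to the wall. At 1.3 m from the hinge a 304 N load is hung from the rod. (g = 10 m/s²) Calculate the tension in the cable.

T ≈ 2680 N

Take torques about the hinge: T sin 21.1° · 2.3 = 104×10×1.75 + 304×1.3 = 2215.2 N·m.
So T = 2215.2 / (0.3600 × 2.3) = 2675.4 N.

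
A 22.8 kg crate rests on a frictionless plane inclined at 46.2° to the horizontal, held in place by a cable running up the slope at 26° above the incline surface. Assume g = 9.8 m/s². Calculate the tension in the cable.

T ≈ 179 N

Take axes along and perpendicular to the incline. Weight components: W sin 46.2° = 161.3 N down-slope, W cos 46.2° = 154.7 N into the surface.
Along incline: T cos 26° = W sin 46.2° → T = 179.4 N.
Perpendicular: N = W cos 46.2° − T sin 26° = 76 N.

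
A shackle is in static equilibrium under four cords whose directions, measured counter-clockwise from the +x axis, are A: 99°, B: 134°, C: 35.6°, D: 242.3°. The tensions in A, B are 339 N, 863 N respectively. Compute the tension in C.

T_C ≈ 2270 N

Resolve: ΣF_x = 339 cos 99° + 863 cos 134° + T_C cos 35.6° + T_D cos 242.3° = 0.
        ΣF_y = 339 sin 99° + 863 sin 134° + T_C sin 35.6° + T_D sin 242.3° = 0.
The known terms sum to (-652.5, 955.6) N, so 0.8131 T_C − 0.4648 T_D = 652.5 and 0.5821 T_C − 0.8854 T_D = -955.6.
Solving simultaneously: T_C = 2274 N, T_D = 2575 N.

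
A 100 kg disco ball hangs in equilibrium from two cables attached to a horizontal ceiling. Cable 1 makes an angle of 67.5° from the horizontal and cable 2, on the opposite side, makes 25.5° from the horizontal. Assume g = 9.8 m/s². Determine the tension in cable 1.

T_1 ≈ 886 N

Weight W = 100 × 9.8 = 980 N acts straight down.
Horizontal: T_1 cos 67.5° = T_2 cos 25.5°  →  T_2 = 0.424 T_1.
Vertical: T_1 sin 67.5° + T_2 sin 25.5° = 980.
Substituting the horizontal relation into the vertical equation gives 1.106 T_1 = 980, so T_1 = 885.7 N.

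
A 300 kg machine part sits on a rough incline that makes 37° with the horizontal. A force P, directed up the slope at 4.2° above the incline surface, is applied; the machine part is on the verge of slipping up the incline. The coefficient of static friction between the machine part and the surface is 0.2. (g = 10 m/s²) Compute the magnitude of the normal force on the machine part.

On the verge of sliding up the incline, friction equals μN and acts down the slope.
Perpendicular: N + P sin 4.2° = W cos 37° = 2396 N.
Along incline: P cos 4.2° = W sin 37° + μN  with W sin 37° = 1805 N.
Solving the pair for P and N: P = 2258 N, N = 2231 N (and f = μN = 446.1 N).

N ≈ 2230 N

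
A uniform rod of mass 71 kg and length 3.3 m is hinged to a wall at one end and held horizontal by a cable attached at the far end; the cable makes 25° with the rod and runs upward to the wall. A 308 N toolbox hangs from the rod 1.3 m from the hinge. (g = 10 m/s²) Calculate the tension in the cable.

Take torques about the hinge: T sin 25° · 3.3 = 71×10×1.65 + 308×1.3 = 1571.9 N·m.
So T = 1571.9 / (0.4226 × 3.3) = 1127.1 N.

T ≈ 1130 N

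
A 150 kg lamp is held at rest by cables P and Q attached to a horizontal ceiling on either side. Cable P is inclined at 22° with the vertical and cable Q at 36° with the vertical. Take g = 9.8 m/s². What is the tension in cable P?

T_P ≈ 1020 N

Angles from the horizontal: cable P is 90° − 22° = 68°, cable Q is 90° − 36° = 54°.
Weight W = 150 × 9.8 = 1470 N acts straight down.
Horizontal: T_P cos 68° = T_Q cos 54°  →  T_Q = 0.6373 T_P.
Vertical: T_P sin 68° + T_Q sin 54° = 1470.
Substituting the horizontal relation into the vertical equation gives 1.443 T_P = 1470, so T_P = 1019 N.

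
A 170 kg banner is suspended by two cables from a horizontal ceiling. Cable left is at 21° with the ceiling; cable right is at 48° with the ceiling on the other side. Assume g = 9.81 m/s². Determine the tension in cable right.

T_right ≈ 1670 N

Weight W = 170 × 9.81 = 1668 N acts straight down.
Horizontal: T_left cos 21° = T_right cos 48°  →  T_left = 0.7167 T_right.
Vertical: T_left sin 21° + T_right sin 48° = 1668.
Substituting the horizontal relation into the vertical equation gives 1 T_right = 1668, so T_right = 1668 N.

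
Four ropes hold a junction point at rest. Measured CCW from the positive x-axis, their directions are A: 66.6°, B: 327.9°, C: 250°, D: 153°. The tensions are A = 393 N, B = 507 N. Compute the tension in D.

T_D ≈ 523 N

Resolve: ΣF_x = 393 cos 66.6° + 507 cos 327.9° + T_C cos 250° + T_D cos 153° = 0.
        ΣF_y = 393 sin 66.6° + 507 sin 327.9° + T_C sin 250° + T_D sin 153° = 0.
The known terms sum to (585.6, 91.26) N, so -0.3420 T_C − 0.8910 T_D = -585.6 and -0.9397 T_C + 0.4540 T_D = -91.26.
Solving simultaneously: T_C = 349.8 N, T_D = 522.9 N.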